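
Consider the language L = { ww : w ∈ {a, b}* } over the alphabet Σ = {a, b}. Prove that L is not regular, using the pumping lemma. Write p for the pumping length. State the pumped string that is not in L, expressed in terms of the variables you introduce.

a^{p+k} b^p a^p b^p

Assume L is regular. Let p be the pumping length given by the pumping lemma.
Take w = a^p b^p a^p b^p = uu where u = a^pb^p; then w ∈ L and |w| = 4p ≥ p.
By the pumping lemma, w = xyz with |xy| ≤ p and y is nonempty.
Since the first p symbols of w are all a's and |xy| ≤ p, y lies entirely in the leading a-block: y = a^k for some k with 1 ≤ k ≤ p.
Pump with i = 2: xy^2z = a^{p+k} b^p a^p b^p, of length 4p+k. Suppose this equals vv. The string starts with a and ends with b, so v does too; thus the boundary between the two copies of v is a b→a transition. There is exactly one such transition, at position 2p+k, so |v| = 2p+k and |vv| = 4p+2k ≠ 4p+k since k ≥ 1. So xy^2z ∉ L.
Contradiction. Therefore L is not regular.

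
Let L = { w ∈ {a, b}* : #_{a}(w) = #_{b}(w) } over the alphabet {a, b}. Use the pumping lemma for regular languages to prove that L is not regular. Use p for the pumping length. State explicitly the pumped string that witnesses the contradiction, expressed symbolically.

Suppose for contradiction that L is regular, and let p be the pumping length.
Choose w = a^p b^p ∈ L with |w| = 2p ≥ p.
By the pumping lemma, w = xyz with |xy| ≤ p and |y| > 0.
The first p characters of w are a's, so xy (and hence y) consists only of a's. Write y = a^k, 1 ≤ k ≤ p.
Pump with i = 2: xy^2z = a^{p+k} b^p has p+k occurrences of a but only p of b. Since k ≥ 1 the counts differ, so xy^2z ∉ L.
This contradicts the pumping lemma, so L is not regular.

a^{p+k} b^p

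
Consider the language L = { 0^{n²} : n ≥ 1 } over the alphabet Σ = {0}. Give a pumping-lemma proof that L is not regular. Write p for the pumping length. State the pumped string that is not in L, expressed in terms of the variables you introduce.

Assume L is regular; let p be its pumping constant.
Take w = 0^{p²} ∈ L with |w| = p² ≥ p.
The pumping lemma gives a decomposition w = xyz where |xy| ≤ p and |y| > 0.
Then y = 0^k for some k with 1 ≤ k ≤ p.
Pump with i = 2: xy^2z = 0^{p²+k}. Since 1 ≤ k ≤ p, p² < p²+k ≤ p²+p < (p+1)², so p²+k lies strictly between consecutive squares and is not a perfect square. So xy^2z ∉ L.
Contradiction. Therefore L is not regular.

0^{p²+k}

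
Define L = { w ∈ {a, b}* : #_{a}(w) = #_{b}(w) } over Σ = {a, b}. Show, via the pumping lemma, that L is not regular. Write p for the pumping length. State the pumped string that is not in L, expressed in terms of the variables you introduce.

Toward a contradiction, assume L is regular with pumping length p.
Choose w = a^p b^p ∈ L with |w| = 2p ≥ p.
The pumping lemma gives a decomposition w = xyz where |xy| ≤ p and |y| ≥ 1.
Since the first p symbols of w are all a's and |xy| ≤ p, y lies entirely in the leading a-block: y = a^k for some k with 1 ≤ k ≤ p.
Pump with i = 2: xy^2z = a^{p+k} b^p has p+k occurrences of a but only p of b. Since k ≥ 1 the counts differ, so xy^2z ∉ L.
This is a contradiction; hence L is not regular.

a^{p+k} b^p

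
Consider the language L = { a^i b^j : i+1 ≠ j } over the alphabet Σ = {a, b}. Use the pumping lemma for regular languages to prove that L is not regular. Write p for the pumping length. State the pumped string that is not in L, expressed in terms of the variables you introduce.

Suppose for contradiction that L is regular, and let p be the pumping length.
Choose w = a^p b^{p+p!+1}. Since p ≠ (p+p!+1)-1 = p+p!, w ∈ L; and |w| ≥ p.
The pumping lemma gives a decomposition w = xyz where |xy| ≤ p and |y| ≥ 1.
Since the first p symbols of w are all a's and |xy| ≤ p, y lies entirely in the leading a-block: y = a^k for some k with 1 ≤ k ≤ p.
Since 1 ≤ k ≤ p, k divides p!; set t = 1 + p!/k. Then xy^t z has p + (p!/k)·k = p + p! copies of a. Now the a-count is p+p! and (b-count)-1 = (p+p!+1)-1 = p+p!, so i+1 ≠ j fails. So xy^t z = a^{p+p!} b^{p+p!+1} ∉ L.
This is a contradiction; hence L is not regular.

a^{p+p!} b^{p+p!+1}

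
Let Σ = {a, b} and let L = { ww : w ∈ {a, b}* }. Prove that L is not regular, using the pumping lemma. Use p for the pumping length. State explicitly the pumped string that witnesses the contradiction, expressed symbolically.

Assume L is regular. Let p be the pumping length given by the pumping lemma.
Take w = a^p b^p a^p b^p = uu where u = a^pb^p; then w ∈ L and |w| = 4p ≥ p.
By the pumping lemma, w = xyz with |xy| ≤ p and y is nonempty.
Since the first p symbols of w are all a's and |xy| ≤ p, y lies entirely in the leading a-block: y = a^k for some k with 1 ≤ k ≤ p.
Pump with i = 2: xy^2z = a^{p+k} b^p a^p b^p, of length 4p+k. Suppose this equals vv. The string starts with a and ends with b, so v does too; thus the boundary between the two copies of v is a b→a transition. There is exactly one such transition, at position 2p+k, so |v| = 2p+k and |vv| = 4p+2k ≠ 4p+k since k ≥ 1. So xy^2z ∉ L.
This is a contradiction; hence L is not regular.

a^{p+k} b^p a^p b^p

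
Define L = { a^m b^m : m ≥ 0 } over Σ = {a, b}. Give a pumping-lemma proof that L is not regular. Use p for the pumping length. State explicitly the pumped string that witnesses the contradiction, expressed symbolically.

a^{p+k} b^p

Toward a contradiction, assume L is regular with pumping length p.
Choose w = a^p b^p, which is in L with |w| = 2p ≥ p.
The pumping lemma gives a decomposition w = xyz where |xy| ≤ p and |y| > 0.
The first p characters of w are a's, so xy (and hence y) consists only of a's. Write y = a^k, 1 ≤ k ≤ p.
Pump with i = 2: xy^2z = a^{p+k} b^p. For this to lie in L we would need p = p+k, which forces k = 0. But k ≥ 1, so xy^2z ∉ L.
This is a contradiction; hence L is not regular.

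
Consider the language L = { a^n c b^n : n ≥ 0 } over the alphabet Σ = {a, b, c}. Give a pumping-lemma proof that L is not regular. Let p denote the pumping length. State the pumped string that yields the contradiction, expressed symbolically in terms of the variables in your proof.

Suppose for contradiction that L is regular, and let p be the pumping length.
Take w = a^p c b^p ∈ L with |w| = 2p+1 ≥ p.
By the pumping lemma, w = xyz with |xy| ≤ p and |y| ≥ 1.
Because |xy| ≤ p and w begins with p copies of a, we have y = a^k with 1 ≤ k ≤ p.
Pump with i = 2: xy^2z = a^{p+k} c b^p, which would require p+k = p. But k ≥ 1, so xy^2z ∉ L.
Contradiction. Therefore L is not regular.

a^{p+k} c b^p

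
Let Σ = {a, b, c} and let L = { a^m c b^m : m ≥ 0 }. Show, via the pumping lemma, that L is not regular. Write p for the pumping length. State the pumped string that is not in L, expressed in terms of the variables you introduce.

Assume L is regular. Let p be the pumping length given by the pumping lemma.
Take w = a^p c b^p ∈ L with |w| = 2p+1 ≥ p.
By the pumping lemma, w = xyz with |xy| ≤ p and |y| > 0.
Since the first p symbols of w are all a's and |xy| ≤ p, y lies entirely in the leading a-block: y = a^k for some k with 1 ≤ k ≤ p.
Pump with i = 2: xy^2z = a^{p+k} c b^p, which would require p+k = p. But k ≥ 1, so xy^2z ∉ L.
Contradiction. Therefore L is not regular.

a^{p+k} c b^p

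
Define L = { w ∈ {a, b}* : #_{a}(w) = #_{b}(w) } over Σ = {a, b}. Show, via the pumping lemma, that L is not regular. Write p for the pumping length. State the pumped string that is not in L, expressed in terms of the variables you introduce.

Assume L is regular; let p be its pumping constant.
Choose w = a^p b^p ∈ L with |w| = 2p ≥ p.
Write w = xyz as guaranteed by the lemma, with |xy| ≤ p and |y| > 0.
Since the first p symbols of w are all a's and |xy| ≤ p, y lies entirely in the leading a-block: y = a^k for some k with 1 ≤ k ≤ p.
Pump with i = 2: xy^2z = a^{p+k} b^p has p+k occurrences of a but only p of b. Since k ≥ 1 the counts differ, so xy^2z ∉ L.
Contradiction. Therefore L is not regular.

a^{p+k} b^p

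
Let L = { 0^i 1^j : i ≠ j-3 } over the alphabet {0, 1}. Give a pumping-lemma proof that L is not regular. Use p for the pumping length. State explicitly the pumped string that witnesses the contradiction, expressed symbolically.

0^{p+p!} 1^{p+p!+3}

Assume L is regular. Let p be the pumping length given by the pumping lemma.
Choose w = 0^p 1^{p+p!+3}. Since p ≠ (p+p!+3)-3 = p+p!, w ∈ L; and |w| ≥ p.
Write w = xyz as guaranteed by the lemma, with |xy| ≤ p and |y| ≥ 1.
Since the first p symbols of w are all 0's and |xy| ≤ p, y lies entirely in the leading 0-block: y = 0^k for some k with 1 ≤ k ≤ p.
Since 1 ≤ k ≤ p, k divides p!; set t = 1 + p!/k. Then xy^t z has p + (p!/k)·k = p + p! copies of 0. Now the 0-count is p+p! and (1-count)-3 = (p+p!+3)-3 = p+p!, so i ≠ j-3 fails. So xy^t z = 0^{p+p!} 1^{p+p!+3} ∉ L.
This is a contradiction; hence L is not regular.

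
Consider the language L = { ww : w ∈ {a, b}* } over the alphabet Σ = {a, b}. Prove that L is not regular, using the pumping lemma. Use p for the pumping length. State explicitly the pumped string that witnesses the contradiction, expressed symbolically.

a^{p+k} b^p a^p b^p

Suppose for contradiction that L is regular, and let p be the pumping length.
Take w = a^p b^p a^p b^p = uu where u = a^pb^p; then w ∈ L and |w| = 4p ≥ p.
Write w = xyz as guaranteed by the lemma, with |xy| ≤ p and y is nonempty.
Because |xy| ≤ p and w begins with p copies of a, we have y = a^k with 1 ≤ k ≤ p.
Pump with i = 2: xy^2z = a^{p+k} b^p a^p b^p, of length 4p+k. Suppose this equals vv. The string starts with a and ends with b, so v does too; thus the boundary between the two copies of v is a b→a transition. There is exactly one such transition, at position 2p+k, so |v| = 2p+k and |vv| = 4p+2k ≠ 4p+k since k ≥ 1. So xy^2z ∉ L.
This contradicts the pumping lemma, so L is not regular.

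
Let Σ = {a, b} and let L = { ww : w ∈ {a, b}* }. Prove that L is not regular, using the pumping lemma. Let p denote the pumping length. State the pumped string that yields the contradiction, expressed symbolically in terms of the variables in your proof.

Assume L is regular; let p be its pumping constant.
Take w = a^p b^p a^p b^p = uu where u = a^pb^p; then w ∈ L and |w| = 4p ≥ p.
The pumping lemma gives a decomposition w = xyz where |xy| ≤ p and |y| > 0.
Since the first p symbols of w are all a's and |xy| ≤ p, y lies entirely in the leading a-block: y = a^k for some k with 1 ≤ k ≤ p.
Pump with i = 2: xy^2z = a^{p+k} b^p a^p b^p, of length 4p+k. Suppose this equals vv. The string starts with a and ends with b, so v does too; thus the boundary between the two copies of v is a b→a transition. There is exactly one such transition, at position 2p+k, so |v| = 2p+k and |vv| = 4p+2k ≠ 4p+k since k ≥ 1. So xy^2z ∉ L.
Contradiction. Therefore L is not regular.

a^{p+k} b^p a^p b^p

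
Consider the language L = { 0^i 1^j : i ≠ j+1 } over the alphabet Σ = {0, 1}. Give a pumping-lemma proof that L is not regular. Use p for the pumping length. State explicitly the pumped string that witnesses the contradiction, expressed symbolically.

0^{p+p!} 1^{p+p!-1}

Suppose for contradiction that L is regular, and let p be the pumping length.
Choose w = 0^p 1^{p+p!-1}. Since p ≠ (p+p!-1)+1 = p+p!, w ∈ L; and |w| ≥ p.
Write w = xyz as guaranteed by the lemma, with |xy| ≤ p and y is nonempty.
Because |xy| ≤ p and w begins with p copies of 0, we have y = 0^k with 1 ≤ k ≤ p.
Since 1 ≤ k ≤ p, k divides p!; set t = 1 + p!/k. Then xy^t z has p + (p!/k)·k = p + p! copies of 0. Now the 0-count is p+p! and (1-count)+1 = (p+p!-1)+1 = p+p!, so i ≠ j+1 fails. So xy^t z = 0^{p+p!} 1^{p+p!-1} ∉ L.
This contradicts the pumping lemma, so L is not regular.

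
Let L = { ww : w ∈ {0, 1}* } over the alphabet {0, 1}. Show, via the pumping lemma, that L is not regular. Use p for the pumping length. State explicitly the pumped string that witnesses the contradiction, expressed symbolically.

Assume L is regular; let p be its pumping constant.
Take w = 0^p 1^p 0^p 1^p = uu where u = 0^p1^p; then w ∈ L and |w| = 4p ≥ p.
Write w = xyz as guaranteed by the lemma, with |xy| ≤ p and |y| ≥ 1.
Since the first p symbols of w are all 0's and |xy| ≤ p, y lies entirely in the leading 0-block: y = 0^k for some k with 1 ≤ k ≤ p.
Pump with i = 2: xy^2z = 0^{p+k} 1^p 0^p 1^p, of length 4p+k. Suppose this equals vv. The string starts with 0 and ends with 1, so v does too; thus the boundary between the two copies of v is a 1→0 transition. There is exactly one such transition, at position 2p+k, so |v| = 2p+k and |vv| = 4p+2k ≠ 4p+k since k ≥ 1. So xy^2z ∉ L.
This is a contradiction; hence L is not regular.

0^{p+k} 1^p 0^p 1^p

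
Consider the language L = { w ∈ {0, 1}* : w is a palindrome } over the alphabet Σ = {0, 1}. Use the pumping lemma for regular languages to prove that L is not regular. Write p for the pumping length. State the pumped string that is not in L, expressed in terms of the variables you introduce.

0^{p+k} 1 0^p

Toward a contradiction, assume L is regular with pumping length p.
Take w = 0^p 1 0^p, a palindrome of length 2p+1 ≥ p.
The pumping lemma gives a decomposition w = xyz where |xy| ≤ p and y is nonempty.
Because |xy| ≤ p and w begins with p copies of 0, we have y = 0^k with 1 ≤ k ≤ p.
Pump with i = 2: xy^2z = 0^{p+k} 1 0^p. Its reverse is 0^p 1 0^{p+k}, which differs from xy^2z since k ≥ 1. So xy^2z is not a palindrome and xy^2z ∉ L.
This is a contradiction; hence L is not regular.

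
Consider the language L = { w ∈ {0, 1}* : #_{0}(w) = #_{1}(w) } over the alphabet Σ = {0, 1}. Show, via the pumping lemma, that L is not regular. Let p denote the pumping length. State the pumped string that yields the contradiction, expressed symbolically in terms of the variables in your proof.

Assume L is regular; let p be its pumping constant.
Choose w = 0^p 1^p ∈ L with |w| = 2p ≥ p.
By the pumping lemma, w = xyz with |xy| ≤ p and y is nonempty.
Because |xy| ≤ p and w begins with p copies of 0, we have y = 0^k with 1 ≤ k ≤ p.
Pump with i = 2: xy^2z = 0^{p+k} 1^p has p+k occurrences of 0 but only p of 1. Since k ≥ 1 the counts differ, so xy^2z ∉ L.
Contradiction. Therefore L is not regular.

0^{p+k} 1^p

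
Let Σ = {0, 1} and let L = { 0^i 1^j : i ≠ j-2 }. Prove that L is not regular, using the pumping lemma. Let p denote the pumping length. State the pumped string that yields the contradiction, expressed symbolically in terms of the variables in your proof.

0^{p+p!} 1^{p+p!+2}

Assume L is regular; let p be its pumping constant.
Choose w = 0^p 1^{p+p!+2}. Since p ≠ (p+p!+2)-2 = p+p!, w ∈ L; and |w| ≥ p.
Write w = xyz as guaranteed by the lemma, with |xy| ≤ p and |y| > 0.
The first p characters of w are 0's, so xy (and hence y) consists only of 0's. Write y = 0^k, 1 ≤ k ≤ p.
Since 1 ≤ k ≤ p, k divides p!; set t = 1 + p!/k. Then xy^t z has p + (p!/k)·k = p + p! copies of 0. Now the 0-count is p+p! and (1-count)-2 = (p+p!+2)-2 = p+p!, so i ≠ j-2 fails. So xy^t z = 0^{p+p!} 1^{p+p!+2} ∉ L.
This contradicts the pumping lemma, so L is not regular.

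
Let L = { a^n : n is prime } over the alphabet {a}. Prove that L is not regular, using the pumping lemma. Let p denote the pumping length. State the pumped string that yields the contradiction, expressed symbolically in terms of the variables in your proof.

Assume L is regular; let p be its pumping constant.
Let q be a prime with q ≥ p+2 (infinitely many primes exist), and take w = a^q ∈ L with |w| = q ≥ p.
Write w = xyz as guaranteed by the lemma, with |xy| ≤ p and |y| > 0.
Then y = a^k for some k with 1 ≤ k ≤ p.
Since 1 ≤ k ≤ p, |xz| = q-k. Pump with i = q+1: |xy^{q+1}z| = (q-k)+(q+1)k = q+qk = q(1+k), which is composite (both factors ≥ 2). So xy^{q+1}z = a^{q(1+k)} ∉ L.
This contradicts the pumping lemma, so L is not regular.

a^{q(1+k)}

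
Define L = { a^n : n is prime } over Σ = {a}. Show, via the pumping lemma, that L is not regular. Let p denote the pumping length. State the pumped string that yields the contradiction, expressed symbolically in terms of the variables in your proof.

Assume L is regular; let p be its pumping constant.
Let q be a prime with q ≥ p+2 (infinitely many primes exist), and take w = a^q ∈ L with |w| = q ≥ p.
The pumping lemma gives a decomposition w = xyz where |xy| ≤ p and |y| > 0.
Then y = a^k for some k with 1 ≤ k ≤ p.
Since 1 ≤ k ≤ p, |xz| = q-k. Pump with i = q+1: |xy^{q+1}z| = (q-k)+(q+1)k = q+qk = q(1+k), which is composite (both factors ≥ 2). So xy^{q+1}z = a^{q(1+k)} ∉ L.
This contradicts the pumping lemma, so L is not regular.

a^{q(1+k)}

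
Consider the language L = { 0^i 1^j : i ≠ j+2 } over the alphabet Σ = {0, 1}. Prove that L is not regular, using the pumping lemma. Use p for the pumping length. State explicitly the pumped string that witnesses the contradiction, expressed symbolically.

Assume L is regular; let p be its pumping constant.
Choose w = 0^p 1^{p+p!-2}. Since p ≠ (p+p!-2)+2 = p+p!, w ∈ L; and |w| ≥ p.
The pumping lemma gives a decomposition w = xyz where |xy| ≤ p and y is nonempty.
Since the first p symbols of w are all 0's and |xy| ≤ p, y lies entirely in the leading 0-block: y = 0^k for some k with 1 ≤ k ≤ p.
Since 1 ≤ k ≤ p, k divides p!; set t = 1 + p!/k. Then xy^t z has p + (p!/k)·k = p + p! copies of 0. Now the 0-count is p+p! and (1-count)+2 = (p+p!-2)+2 = p+p!, so i ≠ j+2 fails. So xy^t z = 0^{p+p!} 1^{p+p!-2} ∉ L.
This contradicts the pumping lemma, so L is not regular.

0^{p+p!} 1^{p+p!-2}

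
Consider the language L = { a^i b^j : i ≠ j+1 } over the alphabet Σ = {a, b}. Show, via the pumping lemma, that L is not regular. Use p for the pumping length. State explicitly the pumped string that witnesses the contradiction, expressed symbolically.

a^{p+p!} b^{p+p!-1}

Assume L is regular; let p be its pumping constant.
Choose w = a^p b^{p+p!-1}. Since p ≠ (p+p!-1)+1 = p+p!, w ∈ L; and |w| ≥ p.
By the pumping lemma, w = xyz with |xy| ≤ p and y is nonempty.
The first p characters of w are a's, so xy (and hence y) consists only of a's. Write y = a^k, 1 ≤ k ≤ p.
Since 1 ≤ k ≤ p, k divides p!; set t = 1 + p!/k. Then xy^t z has p + (p!/k)·k = p + p! copies of a. Now the a-count is p+p! and (b-count)+1 = (p+p!-1)+1 = p+p!, so i ≠ j+1 fails. So xy^t z = a^{p+p!} b^{p+p!-1} ∉ L.
This contradicts the pumping lemma, so L is not regular.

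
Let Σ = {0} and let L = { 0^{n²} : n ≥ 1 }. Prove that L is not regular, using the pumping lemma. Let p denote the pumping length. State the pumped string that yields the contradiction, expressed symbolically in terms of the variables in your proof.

0^{p²+k}

Suppose for contradiction that L is regular, and let p be the pumping length.
Take w = 0^{p²} ∈ L with |w| = p² ≥ p.
By the pumping lemma, w = xyz with |xy| ≤ p and |y| > 0.
Then y = 0^k for some k with 1 ≤ k ≤ p.
Pump with i = 2: xy^2z = 0^{p²+k}. Since 1 ≤ k ≤ p, p² < p²+k ≤ p²+p < (p+1)², so p²+k lies strictly between consecutive squares and is not a perfect square. So xy^2z ∉ L.
Contradiction. Therefore L is not regular.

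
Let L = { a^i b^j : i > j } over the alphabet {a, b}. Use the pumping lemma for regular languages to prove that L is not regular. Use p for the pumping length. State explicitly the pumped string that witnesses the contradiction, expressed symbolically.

a^{p+1-k} b^p

Toward a contradiction, assume L is regular with pumping length p.
Choose w = a^{p+1} b^p ∈ L, with |w| = 2p+1 ≥ p.
By the pumping lemma, w = xyz with |xy| ≤ p and y is nonempty.
Since the first p symbols of w are all a's and |xy| ≤ p, y lies entirely in the leading a-block: y = a^k for some k with 1 ≤ k ≤ p.
Consider xy^0z = xz = a^{p+1-k} b^p. Since k ≥ 1, the a-count p+1-k is at most p, so i > j fails; thus xz ∉ L.
This is a contradiction; hence L is not regular.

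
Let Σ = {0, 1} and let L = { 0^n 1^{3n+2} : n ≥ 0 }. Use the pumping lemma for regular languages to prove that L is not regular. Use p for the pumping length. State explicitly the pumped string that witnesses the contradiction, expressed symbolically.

0^{p+k} 1^{3p+2}

Assume L is regular; let p be its pumping constant.
Take w = 0^p 1^{3p+2}. Then w ∈ L and |w| = 4p+2 ≥ p.
By the pumping lemma, w = xyz with |xy| ≤ p and y is nonempty.
The first p characters of w are 0's, so xy (and hence y) consists only of 0's. Write y = 0^k, 1 ≤ k ≤ p.
Pump with i = 2: xy^2z = 0^{p+k} 1^{3p+2}. For this to lie in L we would need 3p+2 = 3(p+k)+2, which forces k = 0. But k ≥ 1, so xy^2z ∉ L.
This contradicts the pumping lemma, so L is not regular.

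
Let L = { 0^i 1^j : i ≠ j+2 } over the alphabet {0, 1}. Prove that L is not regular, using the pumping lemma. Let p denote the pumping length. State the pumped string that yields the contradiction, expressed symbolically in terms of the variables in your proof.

0^{p+p!} 1^{p+p!-2}

Toward a contradiction, assume L is regular with pumping length p.
Choose w = 0^p 1^{p+p!-2}. Since p ≠ (p+p!-2)+2 = p+p!, w ∈ L; and |w| ≥ p.
Write w = xyz as guaranteed by the lemma, with |xy| ≤ p and |y| ≥ 1.
Because |xy| ≤ p and w begins with p copies of 0, we have y = 0^k with 1 ≤ k ≤ p.
Since 1 ≤ k ≤ p, k divides p!; set t = 1 + p!/k. Then xy^t z has p + (p!/k)·k = p + p! copies of 0. Now the 0-count is p+p! and (1-count)+2 = (p+p!-2)+2 = p+p!, so i ≠ j+2 fails. So xy^t z = 0^{p+p!} 1^{p+p!-2} ∉ L.
This is a contradiction; hence L is not regular.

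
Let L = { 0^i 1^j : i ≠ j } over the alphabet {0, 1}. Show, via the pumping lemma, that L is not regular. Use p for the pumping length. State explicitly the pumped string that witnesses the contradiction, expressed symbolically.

Assume L is regular; let p be its pumping constant.
Choose w = 0^p 1^{p+p!}. Since p ≠ p+p!, w ∈ L; and |w| ≥ p.
The pumping lemma gives a decomposition w = xyz where |xy| ≤ p and y is nonempty.
Because |xy| ≤ p and w begins with p copies of 0, we have y = 0^k with 1 ≤ k ≤ p.
Since 1 ≤ k ≤ p, k divides p!; set t = 1 + p!/k. Then xy^t z has p + (p!/k)·k = p + p! copies of 0. Now the 0-count equals the 1-count, so i ≠ j fails. So xy^t z = 0^{p+p!} 1^{p+p!} ∉ L.
This contradicts the pumping lemma, so L is not regular.

0^{p+p!} 1^{p+p!}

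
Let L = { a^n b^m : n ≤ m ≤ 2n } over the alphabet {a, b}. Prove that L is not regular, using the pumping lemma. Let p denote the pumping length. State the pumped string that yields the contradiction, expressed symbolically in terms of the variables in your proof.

Toward a contradiction, assume L is regular with pumping length p.
Take w = a^p b^p ∈ L (since p ≤ p ≤ 2p), with |w| = 2p ≥ p.
By the pumping lemma, w = xyz with |xy| ≤ p and |y| ≥ 1.
The first p characters of w are a's, so xy (and hence y) consists only of a's. Write y = a^k, 1 ≤ k ≤ p.
Pump with i = 2: xy^2z = a^{p+k} b^p. Now n = p+k > p = m, so the condition n ≤ m fails. Thus xy^2z ∉ L.
Contradiction. Therefore L is not regular.

a^{p+k} b^p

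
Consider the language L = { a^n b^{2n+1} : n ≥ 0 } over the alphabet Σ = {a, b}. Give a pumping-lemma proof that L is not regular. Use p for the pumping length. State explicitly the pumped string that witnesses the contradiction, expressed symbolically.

Toward a contradiction, assume L is regular with pumping length p.
Choose w = a^p b^{2p+1}, which is in L with |w| = 3p+1 ≥ p.
By the pumping lemma, w = xyz with |xy| ≤ p and y is nonempty.
The first p characters of w are a's, so xy (and hence y) consists only of a's. Write y = a^k, 1 ≤ k ≤ p.
Pump with i = 2: xy^2z = a^{p+k} b^{2p+1}. For this to lie in L we would need 2p+1 = 2(p+k)+1, which forces k = 0. But k ≥ 1, so xy^2z ∉ L.
This contradicts the pumping lemma, so L is not regular.

a^{p+k} b^{2p+1}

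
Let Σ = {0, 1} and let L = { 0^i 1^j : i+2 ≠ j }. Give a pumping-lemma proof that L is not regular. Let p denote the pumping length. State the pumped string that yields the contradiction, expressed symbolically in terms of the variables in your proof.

0^{p+p!} 1^{p+p!+2}

Toward a contradiction, assume L is regular with pumping length p.
Choose w = 0^p 1^{p+p!+2}. Since p ≠ (p+p!+2)-2 = p+p!, w ∈ L; and |w| ≥ p.
Write w = xyz as guaranteed by the lemma, with |xy| ≤ p and |y| ≥ 1.
Because |xy| ≤ p and w begins with p copies of 0, we have y = 0^k with 1 ≤ k ≤ p.
Since 1 ≤ k ≤ p, k divides p!; set t = 1 + p!/k. Then xy^t z has p + (p!/k)·k = p + p! copies of 0. Now the 0-count is p+p! and (1-count)-2 = (p+p!+2)-2 = p+p!, so i+2 ≠ j fails. So xy^t z = 0^{p+p!} 1^{p+p!+2} ∉ L.
This contradicts the pumping lemma, so L is not regular.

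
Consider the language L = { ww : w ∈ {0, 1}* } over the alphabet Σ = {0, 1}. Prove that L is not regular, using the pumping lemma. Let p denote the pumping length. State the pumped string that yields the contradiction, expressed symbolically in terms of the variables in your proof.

0^{p+k} 1^p 0^p 1^p

Suppose for contradiction that L is regular, and let p be the pumping length.
Take w = 0^p 1^p 0^p 1^p = uu where u = 0^p1^p; then w ∈ L and |w| = 4p ≥ p.
The pumping lemma gives a decomposition w = xyz where |xy| ≤ p and y is nonempty.
The first p characters of w are 0's, so xy (and hence y) consists only of 0's. Write y = 0^k, 1 ≤ k ≤ p.
Pump with i = 2: xy^2z = 0^{p+k} 1^p 0^p 1^p, of length 4p+k. Suppose this equals vv. The string starts with 0 and ends with 1, so v does too; thus the boundary between the two copies of v is a 1→0 transition. There is exactly one such transition, at position 2p+k, so |v| = 2p+k and |vv| = 4p+2k ≠ 4p+k since k ≥ 1. So xy^2z ∉ L.
Contradiction. Therefore L is not regular.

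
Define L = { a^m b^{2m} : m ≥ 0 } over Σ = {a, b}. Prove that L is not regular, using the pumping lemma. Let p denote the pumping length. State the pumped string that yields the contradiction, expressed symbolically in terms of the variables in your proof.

Suppose for contradiction that L is regular, and let p be the pumping length.
Let w = a^p b^{2p} ∈ L; note |w| = 3p ≥ p.
The pumping lemma gives a decomposition w = xyz where |xy| ≤ p and |y| ≥ 1.
The first p characters of w are a's, so xy (and hence y) consists only of a's. Write y = a^k, 1 ≤ k ≤ p.
Pump with i = 2: xy^2z = a^{p+k} b^{2p}. For this to lie in L we would need 2p = 2(p+k), which forces k = 0. But k ≥ 1, so xy^2z ∉ L.
This is a contradiction; hence L is not regular.

a^{p+k} b^{2p}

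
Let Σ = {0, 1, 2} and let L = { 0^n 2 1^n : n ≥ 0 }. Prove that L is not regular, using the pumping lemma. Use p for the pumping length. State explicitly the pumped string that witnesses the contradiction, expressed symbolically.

0^{p+k} 2 1^p

Assume L is regular. Let p be the pumping length given by the pumping lemma.
Take w = 0^p 2 1^p ∈ L with |w| = 2p+1 ≥ p.
Write w = xyz as guaranteed by the lemma, with |xy| ≤ p and y is nonempty.
Because |xy| ≤ p and w begins with p copies of 0, we have y = 0^k with 1 ≤ k ≤ p.
Pump with i = 2: xy^2z = 0^{p+k} 2 1^p, which would require p+k = p. But k ≥ 1, so xy^2z ∉ L.
This contradicts the pumping lemma, so L is not regular.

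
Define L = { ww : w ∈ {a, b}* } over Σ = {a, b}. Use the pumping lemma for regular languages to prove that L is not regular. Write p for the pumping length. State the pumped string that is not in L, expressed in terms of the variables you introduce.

Toward a contradiction, assume L is regular with pumping length p.
Take w = a^p b^p a^p b^p = uu where u = a^pb^p; then w ∈ L and |w| = 4p ≥ p.
The pumping lemma gives a decomposition w = xyz where |xy| ≤ p and |y| > 0.
Since the first p symbols of w are all a's and |xy| ≤ p, y lies entirely in the leading a-block: y = a^k for some k with 1 ≤ k ≤ p.
Pump with i = 2: xy^2z = a^{p+k} b^p a^p b^p, of length 4p+k. Suppose this equals vv. The string starts with a and ends with b, so v does too; thus the boundary between the two copies of v is a b→a transition. There is exactly one such transition, at position 2p+k, so |v| = 2p+k and |vv| = 4p+2k ≠ 4p+k since k ≥ 1. So xy^2z ∉ L.
This is a contradiction; hence L is not regular.

a^{p+k} b^p a^p b^p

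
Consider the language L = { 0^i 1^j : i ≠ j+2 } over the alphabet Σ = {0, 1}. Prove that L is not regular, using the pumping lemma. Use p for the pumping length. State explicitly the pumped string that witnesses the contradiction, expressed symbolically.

0^{p+p!} 1^{p+p!-2}

Assume L is regular; let p be its pumping constant.
Choose w = 0^p 1^{p+p!-2}. Since p ≠ (p+p!-2)+2 = p+p!, w ∈ L; and |w| ≥ p.
Write w = xyz as guaranteed by the lemma, with |xy| ≤ p and |y| ≥ 1.
Since the first p symbols of w are all 0's and |xy| ≤ p, y lies entirely in the leading 0-block: y = 0^k for some k with 1 ≤ k ≤ p.
Since 1 ≤ k ≤ p, k divides p!; set t = 1 + p!/k. Then xy^t z has p + (p!/k)·k = p + p! copies of 0. Now the 0-count is p+p! and (1-count)+2 = (p+p!-2)+2 = p+p!, so i ≠ j+2 fails. So xy^t z = 0^{p+p!} 1^{p+p!-2} ∉ L.
This is a contradiction; hence L is not regular.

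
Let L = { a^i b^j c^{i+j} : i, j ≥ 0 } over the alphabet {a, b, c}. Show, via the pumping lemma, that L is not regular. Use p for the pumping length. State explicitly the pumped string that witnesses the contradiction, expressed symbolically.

Toward a contradiction, assume L is regular with pumping length p.
Take w = a^p b^p c^{2p} ∈ L (with i=j=p, i+j=2p), |w| = 4p ≥ p.
Write w = xyz as guaranteed by the lemma, with |xy| ≤ p and |y| ≥ 1.
Since the first p symbols of w are all a's and |xy| ≤ p, y lies entirely in the leading a-block: y = a^k for some k with 1 ≤ k ≤ p.
Consider xy^2z = a^{p+k} b^p c^{2p}. Now the a- and b-counts sum to 2p+k, but the c-count is 2p ≠ 2p+k. So xy^2z ∉ L.
This is a contradiction; hence L is not regular.

a^{p+k} b^p c^{2p}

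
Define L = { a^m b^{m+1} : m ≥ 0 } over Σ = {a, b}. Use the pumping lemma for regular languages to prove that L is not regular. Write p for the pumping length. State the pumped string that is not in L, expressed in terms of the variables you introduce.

a^{p+k} b^{p+1}

Assume L is regular; let p be its pumping constant.
Take w = a^p b^{p+1}. Then w ∈ L and |w| = 2p+1 ≥ p.
By the pumping lemma, w = xyz with |xy| ≤ p and |y| > 0.
Because |xy| ≤ p and w begins with p copies of a, we have y = a^k with 1 ≤ k ≤ p.
Pump with i = 2: xy^2z = a^{p+k} b^{p+1}. For this to lie in L we would need p+1 = (p+k)+1, which forces k = 0. But k ≥ 1, so xy^2z ∉ L.
This is a contradiction; hence L is not regular.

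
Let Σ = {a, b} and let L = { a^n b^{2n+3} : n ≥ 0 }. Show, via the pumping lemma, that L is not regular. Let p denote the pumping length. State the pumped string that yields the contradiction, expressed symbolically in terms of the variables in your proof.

Assume L is regular. Let p be the pumping length given by the pumping lemma.
Let w = a^p b^{2p+3} ∈ L; note |w| = 3p+3 ≥ p.
The pumping lemma gives a decomposition w = xyz where |xy| ≤ p and y is nonempty.
Since the first p symbols of w are all a's and |xy| ≤ p, y lies entirely in the leading a-block: y = a^k for some k with 1 ≤ k ≤ p.
Pump with i = 2: xy^2z = a^{p+k} b^{2p+3}. For this to lie in L we would need 2p+3 = 2(p+k)+3, which forces k = 0. But k ≥ 1, so xy^2z ∉ L.
This contradicts the pumping lemma, so L is not regular.

a^{p+k} b^{2p+3}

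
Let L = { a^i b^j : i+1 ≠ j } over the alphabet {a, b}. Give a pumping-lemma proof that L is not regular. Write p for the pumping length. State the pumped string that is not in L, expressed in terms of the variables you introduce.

Toward a contradiction, assume L is regular with pumping length p.
Choose w = a^p b^{p+p!+1}. Since p ≠ (p+p!+1)-1 = p+p!, w ∈ L; and |w| ≥ p.
The pumping lemma gives a decomposition w = xyz where |xy| ≤ p and |y| > 0.
The first p characters of w are a's, so xy (and hence y) consists only of a's. Write y = a^k, 1 ≤ k ≤ p.
Since 1 ≤ k ≤ p, k divides p!; set t = 1 + p!/k. Then xy^t z has p + (p!/k)·k = p + p! copies of a. Now the a-count is p+p! and (b-count)-1 = (p+p!+1)-1 = p+p!, so i+1 ≠ j fails. So xy^t z = a^{p+p!} b^{p+p!+1} ∉ L.
This contradicts the pumping lemma, so L is not regular.

a^{p+p!} b^{p+p!+1}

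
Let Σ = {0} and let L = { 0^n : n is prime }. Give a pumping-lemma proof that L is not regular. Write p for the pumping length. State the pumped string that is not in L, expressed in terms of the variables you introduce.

Suppose for contradiction that L is regular, and let p be the pumping length.
Let q be a prime with q ≥ p+2 (infinitely many primes exist), and take w = 0^q ∈ L with |w| = q ≥ p.
Write w = xyz as guaranteed by the lemma, with |xy| ≤ p and |y| > 0.
Then y = 0^k for some k with 1 ≤ k ≤ p.
Since 1 ≤ k ≤ p, |xz| = q-k. Pump with i = q+1: |xy^{q+1}z| = (q-k)+(q+1)k = q+qk = q(1+k), which is composite (both factors ≥ 2). So xy^{q+1}z = 0^{q(1+k)} ∉ L.
Contradiction. Therefore L is not regular.

0^{q(1+k)}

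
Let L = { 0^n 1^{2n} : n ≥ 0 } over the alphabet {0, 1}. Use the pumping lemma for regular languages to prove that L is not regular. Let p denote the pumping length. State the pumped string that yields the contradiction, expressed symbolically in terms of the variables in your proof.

0^{p+k} 1^{2p}

Assume L is regular; let p be its pumping constant.
Take w = 0^p 1^{2p}. Then w ∈ L and |w| = 3p ≥ p.
Write w = xyz as guaranteed by the lemma, with |xy| ≤ p and |y| > 0.
Since the first p symbols of w are all 0's and |xy| ≤ p, y lies entirely in the leading 0-block: y = 0^k for some k with 1 ≤ k ≤ p.
Pump with i = 2: xy^2z = 0^{p+k} 1^{2p}. For this to lie in L we would need 2p = 2(p+k), which forces k = 0. But k ≥ 1, so xy^2z ∉ L.
This contradicts the pumping lemma, so L is not regular.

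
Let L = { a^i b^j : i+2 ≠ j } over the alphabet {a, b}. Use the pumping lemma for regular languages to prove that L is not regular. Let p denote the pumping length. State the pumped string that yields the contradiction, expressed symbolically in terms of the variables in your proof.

a^{p+p!} b^{p+p!+2}

Toward a contradiction, assume L is regular with pumping length p.
Choose w = a^p b^{p+p!+2}. Since p ≠ (p+p!+2)-2 = p+p!, w ∈ L; and |w| ≥ p.
By the pumping lemma, w = xyz with |xy| ≤ p and |y| ≥ 1.
Because |xy| ≤ p and w begins with p copies of a, we have y = a^k with 1 ≤ k ≤ p.
Since 1 ≤ k ≤ p, k divides p!; set t = 1 + p!/k. Then xy^t z has p + (p!/k)·k = p + p! copies of a. Now the a-count is p+p! and (b-count)-2 = (p+p!+2)-2 = p+p!, so i+2 ≠ j fails. So xy^t z = a^{p+p!} b^{p+p!+2} ∉ L.
This is a contradiction; hence L is not regular.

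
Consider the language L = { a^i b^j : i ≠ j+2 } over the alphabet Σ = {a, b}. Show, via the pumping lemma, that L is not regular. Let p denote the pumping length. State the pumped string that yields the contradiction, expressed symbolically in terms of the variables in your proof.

a^{p+p!} b^{p+p!-2}

Suppose for contradiction that L is regular, and let p be the pumping length.
Choose w = a^p b^{p+p!-2}. Since p ≠ (p+p!-2)+2 = p+p!, w ∈ L; and |w| ≥ p.
The pumping lemma gives a decomposition w = xyz where |xy| ≤ p and y is nonempty.
Since the first p symbols of w are all a's and |xy| ≤ p, y lies entirely in the leading a-block: y = a^k for some k with 1 ≤ k ≤ p.
Since 1 ≤ k ≤ p, k divides p!; set t = 1 + p!/k. Then xy^t z has p + (p!/k)·k = p + p! copies of a. Now the a-count is p+p! and (b-count)+2 = (p+p!-2)+2 = p+p!, so i ≠ j+2 fails. So xy^t z = a^{p+p!} b^{p+p!-2} ∉ L.
Contradiction. Therefore L is not regular.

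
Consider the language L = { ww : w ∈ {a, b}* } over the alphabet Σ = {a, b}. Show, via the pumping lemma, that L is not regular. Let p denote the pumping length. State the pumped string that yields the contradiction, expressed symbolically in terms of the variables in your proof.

Suppose for contradiction that L is regular, and let p be the pumping length.
Take w = a^p b^p a^p b^p = uu where u = a^pb^p; then w ∈ L and |w| = 4p ≥ p.
Write w = xyz as guaranteed by the lemma, with |xy| ≤ p and y is nonempty.
Because |xy| ≤ p and w begins with p copies of a, we have y = a^k with 1 ≤ k ≤ p.
Pump with i = 2: xy^2z = a^{p+k} b^p a^p b^p, of length 4p+k. Suppose this equals vv. The string starts with a and ends with b, so v does too; thus the boundary between the two copies of v is a b→a transition. There is exactly one such transition, at position 2p+k, so |v| = 2p+k and |vv| = 4p+2k ≠ 4p+k since k ≥ 1. So xy^2z ∉ L.
This is a contradiction; hence L is not regular.

a^{p+k} b^p a^p b^p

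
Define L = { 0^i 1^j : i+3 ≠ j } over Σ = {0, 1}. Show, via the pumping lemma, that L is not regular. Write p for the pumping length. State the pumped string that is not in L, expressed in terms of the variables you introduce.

Assume L is regular; let p be its pumping constant.
Choose w = 0^p 1^{p+p!+3}. Since p ≠ (p+p!+3)-3 = p+p!, w ∈ L; and |w| ≥ p.
By the pumping lemma, w = xyz with |xy| ≤ p and y is nonempty.
Since the first p symbols of w are all 0's and |xy| ≤ p, y lies entirely in the leading 0-block: y = 0^k for some k with 1 ≤ k ≤ p.
Since 1 ≤ k ≤ p, k divides p!; set t = 1 + p!/k. Then xy^t z has p + (p!/k)·k = p + p! copies of 0. Now the 0-count is p+p! and (1-count)-3 = (p+p!+3)-3 = p+p!, so i+3 ≠ j fails. So xy^t z = 0^{p+p!} 1^{p+p!+3} ∉ L.
This is a contradiction; hence L is not regular.

0^{p+p!} 1^{p+p!+3}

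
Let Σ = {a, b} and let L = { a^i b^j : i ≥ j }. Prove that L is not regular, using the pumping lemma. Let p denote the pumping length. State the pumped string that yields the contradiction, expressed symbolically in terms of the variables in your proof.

Assume L is regular. Let p be the pumping length given by the pumping lemma.
Choose w = a^p b^p ∈ L, with |w| = 2p ≥ p.
The pumping lemma gives a decomposition w = xyz where |xy| ≤ p and y is nonempty.
Because |xy| ≤ p and w begins with p copies of a, we have y = a^k with 1 ≤ k ≤ p.
Consider xy^0z = xz = a^{p-k} b^p. Since k ≥ 1, the a-count p-k is less than p, so i ≥ j fails; thus xz ∉ L.
This is a contradiction; hence L is not regular.

a^{p-k} b^p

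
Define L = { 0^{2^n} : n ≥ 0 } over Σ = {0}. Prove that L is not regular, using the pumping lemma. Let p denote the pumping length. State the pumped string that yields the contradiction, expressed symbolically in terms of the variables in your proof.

Toward a contradiction, assume L is regular with pumping length p.
Take w = 0^{2^p} ∈ L with |w| = 2^p ≥ p.
Write w = xyz as guaranteed by the lemma, with |xy| ≤ p and y is nonempty.
Then y = 0^k for some k with 1 ≤ k ≤ p.
Pump with i = 2: xy^2z = 0^{2^p+k}. Since 1 ≤ k ≤ p < 2^p, we have 2^p < 2^p+k < 2^{p+1}, so 2^p+k is not a power of 2. So xy^2z ∉ L.
Contradiction. Therefore L is not regular.

0^{2^p+k}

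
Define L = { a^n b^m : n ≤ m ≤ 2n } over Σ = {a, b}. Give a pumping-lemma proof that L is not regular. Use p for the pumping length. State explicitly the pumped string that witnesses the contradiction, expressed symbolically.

Assume L is regular; let p be its pumping constant.
Take w = a^p b^p ∈ L (since p ≤ p ≤ 2p), with |w| = 2p ≥ p.
Write w = xyz as guaranteed by the lemma, with |xy| ≤ p and |y| ≥ 1.
The first p characters of w are a's, so xy (and hence y) consists only of a's. Write y = a^k, 1 ≤ k ≤ p.
Pump with i = 2: xy^2z = a^{p+k} b^p. Now n = p+k > p = m, so the condition n ≤ m fails. Thus xy^2z ∉ L.
Contradiction. Therefore L is not regular.

a^{p+k} b^p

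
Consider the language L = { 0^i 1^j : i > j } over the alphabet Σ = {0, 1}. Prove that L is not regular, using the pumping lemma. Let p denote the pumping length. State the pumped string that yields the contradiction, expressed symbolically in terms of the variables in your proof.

0^{p+1-k} 1^p

Assume L is regular. Let p be the pumping length given by the pumping lemma.
Choose w = 0^{p+1} 1^p ∈ L, with |w| = 2p+1 ≥ p.
The pumping lemma gives a decomposition w = xyz where |xy| ≤ p and |y| > 0.
Because |xy| ≤ p and w begins with p copies of 0, we have y = 0^k with 1 ≤ k ≤ p.
Consider xy^0z = xz = 0^{p+1-k} 1^p. Since k ≥ 1, the 0-count p+1-k is at most p, so i > j fails; thus xz ∉ L.
This is a contradiction; hence L is not regular.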